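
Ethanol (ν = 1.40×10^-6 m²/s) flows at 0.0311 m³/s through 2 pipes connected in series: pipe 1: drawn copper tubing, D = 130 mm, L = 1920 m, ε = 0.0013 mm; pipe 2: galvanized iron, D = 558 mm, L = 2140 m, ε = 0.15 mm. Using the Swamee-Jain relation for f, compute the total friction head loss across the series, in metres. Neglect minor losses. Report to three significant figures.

H ≈ 63.6 m

Pipe 1: V = 2.343 m/s, Re = 2.18×10^5, ε/D = 1.00×10^-5, f = 0.01538, h_1 = f(L/D)V²/2g = 63.55 m
Pipe 2: V = 0.1272 m/s, Re = 5.07×10^4, ε/D = 2.69×10^-4, f = 0.02175, h_2 = f(L/D)V²/2g = 0.06877 m
Series → Q common, losses add: H = Σh = 63.62 m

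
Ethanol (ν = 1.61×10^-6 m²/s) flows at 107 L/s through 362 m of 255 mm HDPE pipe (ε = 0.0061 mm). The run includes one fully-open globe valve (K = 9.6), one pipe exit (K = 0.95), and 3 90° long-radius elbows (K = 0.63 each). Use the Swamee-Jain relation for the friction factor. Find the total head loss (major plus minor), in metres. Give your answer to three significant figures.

H_L ≈ 7.36 m

V = 4Q/(πD²) = 2.095 m/s; V²/2g = 0.2237 m
Re = 3.32×10^5, ε/D = 2.39×10^-5 → f = 0.01440 (Swamee-Jain)
Major: h_f = f(L/D)·V²/2g = 0.01440·1420·0.2237 = 4.574 m
Minor: ΣK = 12.4; h_m = ΣK·V²/2g = 2.783 m
Total H_L = 4.574 + 2.783 = 7.357 m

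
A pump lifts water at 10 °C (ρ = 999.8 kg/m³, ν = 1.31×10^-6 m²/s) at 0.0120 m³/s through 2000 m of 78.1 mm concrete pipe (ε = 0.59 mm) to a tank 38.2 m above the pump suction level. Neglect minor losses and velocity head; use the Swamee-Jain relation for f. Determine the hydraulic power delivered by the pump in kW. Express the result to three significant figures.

V = 4Q/(πD²) = 2.505 m/s; Re = 1.49×10^5; ε/D = 0.00755; f = 0.03523
h_f = f(L/D)V²/2g = 288.5 m
Total head H = z + h_f = 38.2 + 288.5 = 326.7 m
P_hyd = ρgQH = 999.8·9.81·0.0120·326.7 = 38.45 kW

P_hyd ≈ 38.5 kW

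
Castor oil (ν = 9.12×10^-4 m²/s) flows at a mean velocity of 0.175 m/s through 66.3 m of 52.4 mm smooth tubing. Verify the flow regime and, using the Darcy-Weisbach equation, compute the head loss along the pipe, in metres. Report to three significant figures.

h_f ≈ 12.6 m

Re = VD/ν = 0.175·0.05240/9.12×10^-4 = 10.1 → laminar (Re < 2300)
f = 64/Re = 6.365
h_f = f(L/D)V²/(2g) = 6.365·(66.3/0.05240)·0.175²/(2·9.81) = 12.57 m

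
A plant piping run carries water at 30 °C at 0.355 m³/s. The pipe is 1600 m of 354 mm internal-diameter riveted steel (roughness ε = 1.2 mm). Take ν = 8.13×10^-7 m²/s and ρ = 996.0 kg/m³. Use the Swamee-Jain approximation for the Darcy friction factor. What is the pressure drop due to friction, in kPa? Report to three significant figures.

V = 4Q/(πD²) = 4·0.355/(π·0.354²) = 3.607 m/s
Re = VD/ν = 3.607·0.354/8.13×10^-7 = 1.57×10^6 → turbulent
ε/D = 1.2/354 = 0.00339
Swamee-Jain: f = 0.02721
h_f = f(L/D)V²/(2g) = 0.02721·(1600/0.354)·3.607²/(2·9.81) = 81.56 m
Δp = ρg·h_f = 996.0·9.81·81.56 = 796.9 kPa

Δp ≈ 797 kPa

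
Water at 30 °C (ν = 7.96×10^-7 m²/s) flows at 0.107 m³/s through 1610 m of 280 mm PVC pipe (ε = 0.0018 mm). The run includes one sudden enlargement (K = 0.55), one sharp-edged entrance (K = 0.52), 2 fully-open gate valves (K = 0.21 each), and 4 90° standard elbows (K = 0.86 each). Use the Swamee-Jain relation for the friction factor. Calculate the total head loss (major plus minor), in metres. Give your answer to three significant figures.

V = 4Q/(πD²) = 1.738 m/s; V²/2g = 0.1539 m
Re = 6.11×10^5, ε/D = 6.43×10^-6 → f = 0.01275 (Swamee-Jain)
Major: h_f = f(L/D)·V²/2g = 0.01275·5750·0.1539 = 11.28 m
Minor: ΣK = 4.93; h_m = ΣK·V²/2g = 0.7588 m
Total H_L = 11.28 + 0.7588 = 12.04 m

H_L ≈ 12.0 m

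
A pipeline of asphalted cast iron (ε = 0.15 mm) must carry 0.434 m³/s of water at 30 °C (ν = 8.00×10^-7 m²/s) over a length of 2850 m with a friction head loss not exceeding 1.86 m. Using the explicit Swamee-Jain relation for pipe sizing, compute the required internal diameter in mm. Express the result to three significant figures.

Swamee-Jain (Type III): D = 0.66·[ε^1.25·(LQ²/(gh_f))^4.75 + ν·Q^9.4·(L/(gh_f))^5.2]^0.04
LQ²/(gh_f) = 29.42; L/(gh_f) = 156.2
Term 1 = ε^1.25·(…)^4.75 = 157; Term 2 = ν·Q^9.4·(…)^5.2 = 79.9
D = 0.66·(157 + 79.9)^0.04 = 0.8214 m = 821 mm
Check: V = 0.819 m/s, Re = 8.41×10^5, f = 0.01474, h_f = 1.75 m ≈ 1.86 m ✓

D ≈ 821 mm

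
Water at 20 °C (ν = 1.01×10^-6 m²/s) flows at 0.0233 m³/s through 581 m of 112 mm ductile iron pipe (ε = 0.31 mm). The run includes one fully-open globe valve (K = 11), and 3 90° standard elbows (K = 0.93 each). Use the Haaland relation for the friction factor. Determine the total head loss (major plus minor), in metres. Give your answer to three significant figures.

H_L ≈ 42.6 m

V = 4Q/(πD²) = 2.365 m/s; V²/2g = 0.2851 m
Re = 2.62×10^5, ε/D = 0.00277 → f = 0.02612 (Haaland)
Major: h_f = f(L/D)·V²/2g = 0.02612·5188·0.2851 = 38.63 m
Minor: ΣK = 13.8; h_m = ΣK·V²/2g = 3.931 m
Total H_L = 38.63 + 3.931 = 42.56 m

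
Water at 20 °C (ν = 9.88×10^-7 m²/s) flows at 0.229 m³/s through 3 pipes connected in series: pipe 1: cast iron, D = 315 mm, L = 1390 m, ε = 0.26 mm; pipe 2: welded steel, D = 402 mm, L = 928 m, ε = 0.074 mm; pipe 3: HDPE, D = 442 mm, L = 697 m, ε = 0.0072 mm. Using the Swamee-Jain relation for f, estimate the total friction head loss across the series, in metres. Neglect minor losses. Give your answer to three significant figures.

Pipe 1: V = 2.938 m/s, Re = 9.37×10^5, ε/D = 8.25×10^-4, f = 0.01922, h_1 = f(L/D)V²/2g = 37.32 m
Pipe 2: V = 1.804 m/s, Re = 7.34×10^5, ε/D = 1.84×10^-4, f = 0.01489, h_2 = f(L/D)V²/2g = 5.704 m
Pipe 3: V = 1.492 m/s, Re = 6.68×10^5, ε/D = 1.63×10^-5, f = 0.01275, h_3 = f(L/D)V²/2g = 2.282 m
Series → Q common, losses add: H = Σh = 45.31 m

H ≈ 45.3 m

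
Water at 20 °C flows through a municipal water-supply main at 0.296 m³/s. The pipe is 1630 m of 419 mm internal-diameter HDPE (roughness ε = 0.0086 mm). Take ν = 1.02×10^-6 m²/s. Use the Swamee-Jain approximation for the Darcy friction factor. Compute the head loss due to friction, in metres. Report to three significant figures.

h_f ≈ 11.2 m

V = 4Q/(πD²) = 4·0.296/(π·0.419²) = 2.147 m/s
Re = VD/ν = 2.147·0.419/1.02×10^-6 = 8.82×10^5 → turbulent
ε/D = 0.0086/419 = 2.05×10^-5
Swamee-Jain: f = 0.01231
h_f = f(L/D)V²/(2g) = 0.01231·(1630/0.419)·2.147²/(2·9.81) = 11.25 m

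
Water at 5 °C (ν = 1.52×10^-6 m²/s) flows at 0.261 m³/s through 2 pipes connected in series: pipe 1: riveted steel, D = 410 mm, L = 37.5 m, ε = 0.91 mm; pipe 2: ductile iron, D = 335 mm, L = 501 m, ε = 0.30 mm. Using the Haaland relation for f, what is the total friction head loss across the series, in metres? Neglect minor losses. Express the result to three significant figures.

Pipe 1: V = 1.977 m/s, Re = 5.33×10^5, ε/D = 0.00222, f = 0.02441, h_1 = f(L/D)V²/2g = 0.4448 m
Pipe 2: V = 2.961 m/s, Re = 6.53×10^5, ε/D = 8.96×10^-4, f = 0.01959, h_2 = f(L/D)V²/2g = 13.10 m
Series → Q common, losses add: H = Σh = 13.54 m

H ≈ 13.5 m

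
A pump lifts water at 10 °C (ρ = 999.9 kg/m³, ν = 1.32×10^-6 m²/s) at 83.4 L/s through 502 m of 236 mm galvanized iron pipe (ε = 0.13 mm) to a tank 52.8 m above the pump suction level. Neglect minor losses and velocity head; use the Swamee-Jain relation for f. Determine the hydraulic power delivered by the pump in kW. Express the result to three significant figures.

V = 4Q/(πD²) = 1.907 m/s; Re = 3.41×10^5; ε/D = 5.51×10^-4; f = 0.01846
h_f = f(L/D)V²/2g = 7.276 m
Total head H = z + h_f = 52.8 + 7.276 = 60.08 m
P_hyd = ρgQH = 999.9·9.81·0.0834·60.08 = 49.15 kW

P_hyd ≈ 49.1 kW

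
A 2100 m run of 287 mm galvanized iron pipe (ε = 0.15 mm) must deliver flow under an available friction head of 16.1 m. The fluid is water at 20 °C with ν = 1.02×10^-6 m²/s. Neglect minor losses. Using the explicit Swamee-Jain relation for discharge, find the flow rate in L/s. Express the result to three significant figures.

Swamee-Jain (Type II): Q = -0.965·√(gD⁵h_f/L)·ln[ε/(3.7D) + √(3.17ν²L/(gD³h_f))]
√(gD⁵h_f/L) = √(9.81·0.287⁵·16.1/2100) = 0.01210
ε/(3.7D) = 1.41×10^-4; √(3.17ν²L/(gD³h_f)) = 4.31×10^-5
Q = -0.965·0.01210·ln(1.843×10^-4) = 0.1004 m³/s
Check: V = 1.55 m/s, Re = 4.37×10^5, f = 0.01804, h_f = 16.2 m ≈ 16.1 m ✓

Q ≈ 100 L/s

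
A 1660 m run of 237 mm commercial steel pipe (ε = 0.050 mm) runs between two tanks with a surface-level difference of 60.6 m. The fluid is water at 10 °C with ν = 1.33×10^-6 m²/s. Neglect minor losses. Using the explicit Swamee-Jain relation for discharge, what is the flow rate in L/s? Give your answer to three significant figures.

Q ≈ 147 L/s

Swamee-Jain (Type II): Q = -0.965·√(gD⁵h_f/L)·ln[ε/(3.7D) + √(3.17ν²L/(gD³h_f))]
√(gD⁵h_f/L) = √(9.81·0.237⁵·60.6/1660) = 0.01636
ε/(3.7D) = 5.70×10^-5; √(3.17ν²L/(gD³h_f)) = 3.43×10^-5
Q = -0.965·0.01636·ln(9.131×10^-5) = 0.1469 m³/s
Check: V = 3.33 m/s, Re = 5.93×10^5, f = 0.01540, h_f = 61.0 m ≈ 60.6 m ✓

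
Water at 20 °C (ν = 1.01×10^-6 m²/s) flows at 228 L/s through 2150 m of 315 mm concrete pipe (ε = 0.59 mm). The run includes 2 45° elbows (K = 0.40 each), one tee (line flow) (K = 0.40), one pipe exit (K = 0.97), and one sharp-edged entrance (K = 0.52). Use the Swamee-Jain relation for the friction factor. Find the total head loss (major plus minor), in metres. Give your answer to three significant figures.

H_L ≈ 70.6 m

V = 4Q/(πD²) = 2.926 m/s; V²/2g = 0.4363 m
Re = 9.12×10^5, ε/D = 0.00187 → f = 0.02331 (Swamee-Jain)
Major: h_f = f(L/D)·V²/2g = 0.02331·6825·0.4363 = 69.41 m
Minor: ΣK = 2.69; h_m = ΣK·V²/2g = 1.174 m
Total H_L = 69.41 + 1.174 = 70.58 m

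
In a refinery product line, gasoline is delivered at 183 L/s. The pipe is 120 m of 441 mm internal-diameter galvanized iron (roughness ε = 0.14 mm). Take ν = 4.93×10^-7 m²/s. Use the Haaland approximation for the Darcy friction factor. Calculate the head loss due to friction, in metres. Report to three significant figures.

V = 4Q/(πD²) = 4·0.183/(π·0.441²) = 1.198 m/s
Re = VD/ν = 1.198·0.441/4.93×10^-7 = 1.07×10^6 → turbulent
ε/D = 0.14/441 = 3.17×10^-4
Haaland: f = 0.01572
h_f = f(L/D)V²/(2g) = 0.01572·(120/0.441)·1.198²/(2·9.81) = 0.3129 m

h_f ≈ 0.313 m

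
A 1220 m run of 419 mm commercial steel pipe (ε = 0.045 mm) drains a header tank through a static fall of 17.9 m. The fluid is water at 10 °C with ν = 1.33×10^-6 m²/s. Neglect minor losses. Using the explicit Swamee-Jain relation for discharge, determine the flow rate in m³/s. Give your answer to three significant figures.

Q ≈ 0.410 m³/s

Swamee-Jain (Type II): Q = -0.965·√(gD⁵h_f/L)·ln[ε/(3.7D) + √(3.17ν²L/(gD³h_f))]
√(gD⁵h_f/L) = √(9.81·0.419⁵·17.9/1220) = 0.04311
ε/(3.7D) = 2.90×10^-5; √(3.17ν²L/(gD³h_f)) = 2.30×10^-5
Q = -0.965·0.04311·ln(5.204×10^-5) = 0.4104 m³/s
Check: V = 2.98 m/s, Re = 9.38×10^5, f = 0.01369, h_f = 18.0 m ≈ 17.9 m ✓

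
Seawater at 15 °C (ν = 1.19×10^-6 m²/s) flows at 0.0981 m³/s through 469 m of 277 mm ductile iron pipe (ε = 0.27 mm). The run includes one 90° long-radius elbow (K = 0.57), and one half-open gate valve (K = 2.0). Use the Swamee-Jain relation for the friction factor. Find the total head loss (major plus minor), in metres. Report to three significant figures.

H_L ≈ 5.02 m

V = 4Q/(πD²) = 1.628 m/s; V²/2g = 0.1351 m
Re = 3.79×10^5, ε/D = 9.75×10^-4 → f = 0.02044 (Swamee-Jain)
Major: h_f = f(L/D)·V²/2g = 0.02044·1693·0.1351 = 4.674 m
Minor: ΣK = 2.57; h_m = ΣK·V²/2g = 0.3471 m
Total H_L = 4.674 + 0.3471 = 5.021 m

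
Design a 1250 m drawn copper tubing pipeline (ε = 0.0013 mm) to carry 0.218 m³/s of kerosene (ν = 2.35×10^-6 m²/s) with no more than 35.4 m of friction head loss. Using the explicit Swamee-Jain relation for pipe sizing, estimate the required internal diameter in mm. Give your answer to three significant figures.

Swamee-Jain (Type III): D = 0.66·[ε^1.25·(LQ²/(gh_f))^4.75 + ν·Q^9.4·(L/(gh_f))^5.2]^0.04
LQ²/(gh_f) = 0.1711; L/(gh_f) = 3.599
Term 1 = ε^1.25·(…)^4.75 = 1.00×10^-11; Term 2 = ν·Q^9.4·(…)^5.2 = 1.11×10^-9
D = 0.66·(1.00×10^-11 + 1.11×10^-9)^0.04 = 0.2894 m = 289 mm
Check: V = 3.31 m/s, Re = 4.08×10^5, f = 0.01364, h_f = 33.0 m ≈ 35.4 m ✓

D ≈ 289 mm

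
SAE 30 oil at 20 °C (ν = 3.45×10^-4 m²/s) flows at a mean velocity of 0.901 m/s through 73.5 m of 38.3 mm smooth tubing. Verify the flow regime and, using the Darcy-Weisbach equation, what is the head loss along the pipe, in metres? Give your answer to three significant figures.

Re = VD/ν = 0.901·0.03830/3.45×10^-4 = 100 → laminar (Re < 2300)
f = 64/Re = 0.6398
h_f = f(L/D)V²/(2g) = 0.6398·(73.5/0.03830)·0.901²/(2·9.81) = 50.81 m

h_f ≈ 50.8 m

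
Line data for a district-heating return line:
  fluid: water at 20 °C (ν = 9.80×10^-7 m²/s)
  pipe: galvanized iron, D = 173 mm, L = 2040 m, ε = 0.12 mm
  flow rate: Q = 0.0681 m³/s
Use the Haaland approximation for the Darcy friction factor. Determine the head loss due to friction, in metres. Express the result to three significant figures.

h_f ≈ 94.3 m

V = 4Q/(πD²) = 4·0.0681/(π·0.173²) = 2.897 m/s
Re = VD/ν = 2.897·0.173/9.80×10^-7 = 5.11×10^5 → turbulent
ε/D = 0.12/173 = 6.94×10^-4
Haaland: f = 0.01869
h_f = f(L/D)V²/(2g) = 0.01869·(2040/0.173)·2.897²/(2·9.81) = 94.30 m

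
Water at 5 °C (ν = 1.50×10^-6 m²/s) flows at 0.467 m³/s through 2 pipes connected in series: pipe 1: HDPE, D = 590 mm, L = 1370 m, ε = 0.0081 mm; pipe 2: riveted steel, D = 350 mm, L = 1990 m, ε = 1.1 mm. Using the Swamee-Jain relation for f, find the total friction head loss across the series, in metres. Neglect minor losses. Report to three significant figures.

Pipe 1: V = 1.708 m/s, Re = 6.72×10^5, ε/D = 1.37×10^-5, f = 0.01269, h_1 = f(L/D)V²/2g = 4.381 m
Pipe 2: V = 4.854 m/s, Re = 1.13×10^6, ε/D = 0.00314, f = 0.02669, h_2 = f(L/D)V²/2g = 182.2 m
Series → Q common, losses add: H = Σh = 186.6 m

H ≈ 187 m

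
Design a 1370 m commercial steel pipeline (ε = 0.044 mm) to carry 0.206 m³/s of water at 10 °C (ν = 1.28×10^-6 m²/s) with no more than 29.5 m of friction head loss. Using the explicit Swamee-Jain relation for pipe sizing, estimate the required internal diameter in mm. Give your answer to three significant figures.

D ≈ 302 mm

Swamee-Jain (Type III): D = 0.66·[ε^1.25·(LQ²/(gh_f))^4.75 + ν·Q^9.4·(L/(gh_f))^5.2]^0.04
LQ²/(gh_f) = 0.2009; L/(gh_f) = 4.734
Term 1 = ε^1.25·(…)^4.75 = 1.75×10^-9; Term 2 = ν·Q^9.4·(…)^5.2 = 1.47×10^-9
D = 0.66·(1.75×10^-9 + 1.47×10^-9)^0.04 = 0.3019 m = 302 mm
Check: V = 2.88 m/s, Re = 6.79×10^5, f = 0.01456, h_f = 27.9 m ≈ 29.5 m ✓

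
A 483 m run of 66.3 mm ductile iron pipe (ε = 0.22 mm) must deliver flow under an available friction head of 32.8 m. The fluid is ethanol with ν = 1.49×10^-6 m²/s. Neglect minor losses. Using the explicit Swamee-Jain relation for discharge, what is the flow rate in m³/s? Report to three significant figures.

Q ≈ 0.00608 m³/s

Swamee-Jain (Type II): Q = -0.965·√(gD⁵h_f/L)·ln[ε/(3.7D) + √(3.17ν²L/(gD³h_f))]
√(gD⁵h_f/L) = √(9.81·0.0663⁵·32.8/483) = 9.238×10^-4
ε/(3.7D) = 8.97×10^-4; √(3.17ν²L/(gD³h_f)) = 1.90×10^-4
Q = -0.965·9.238×10^-4·ln(0.001087) = 0.006084 m³/s
Check: V = 1.76 m/s, Re = 7.84×10^4, f = 0.02873, h_f = 33.1 m ≈ 32.8 m ✓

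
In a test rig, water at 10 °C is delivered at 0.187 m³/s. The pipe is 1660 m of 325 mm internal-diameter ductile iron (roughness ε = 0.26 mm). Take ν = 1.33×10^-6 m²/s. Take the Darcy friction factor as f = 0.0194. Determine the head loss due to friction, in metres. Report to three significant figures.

V = 4Q/(πD²) = 4·0.187/(π·0.325²) = 2.254 m/s
h_f = f(L/D)V²/(2g) = 0.01940·(1660/0.325)·2.254²/(2·9.81) = 25.66 m

h_f ≈ 25.7 m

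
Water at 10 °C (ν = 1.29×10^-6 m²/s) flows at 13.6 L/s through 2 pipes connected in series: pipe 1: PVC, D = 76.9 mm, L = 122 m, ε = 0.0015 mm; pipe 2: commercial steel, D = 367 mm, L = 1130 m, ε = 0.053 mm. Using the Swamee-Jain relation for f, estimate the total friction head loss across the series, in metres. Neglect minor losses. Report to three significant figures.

H ≈ 11.2 m

Pipe 1: V = 2.928 m/s, Re = 1.75×10^5, ε/D = 1.95×10^-5, f = 0.01612, h_1 = f(L/D)V²/2g = 11.17 m
Pipe 2: V = 0.1286 m/s, Re = 3.66×10^4, ε/D = 1.44×10^-4, f = 0.02279, h_2 = f(L/D)V²/2g = 0.05913 m
Series → Q common, losses add: H = Σh = 11.23 m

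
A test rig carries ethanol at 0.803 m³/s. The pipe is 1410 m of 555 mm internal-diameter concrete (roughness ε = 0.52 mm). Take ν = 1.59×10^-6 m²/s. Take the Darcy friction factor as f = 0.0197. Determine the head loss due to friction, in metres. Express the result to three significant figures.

h_f ≈ 28.1 m

V = 4Q/(πD²) = 4·0.803/(π·0.555²) = 3.319 m/s
h_f = f(L/D)V²/(2g) = 0.01970·(1410/0.555)·3.319²/(2·9.81) = 28.10 m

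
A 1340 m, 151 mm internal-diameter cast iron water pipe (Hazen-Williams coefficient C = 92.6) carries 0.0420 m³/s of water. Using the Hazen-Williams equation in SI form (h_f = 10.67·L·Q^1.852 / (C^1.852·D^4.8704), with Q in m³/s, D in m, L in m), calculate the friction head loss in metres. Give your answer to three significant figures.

h_f ≈ 91.6 m

h_f = 10.67·1340·0.0420^1.852 / (92.6^1.852·0.151^4.8704) = 91.64 m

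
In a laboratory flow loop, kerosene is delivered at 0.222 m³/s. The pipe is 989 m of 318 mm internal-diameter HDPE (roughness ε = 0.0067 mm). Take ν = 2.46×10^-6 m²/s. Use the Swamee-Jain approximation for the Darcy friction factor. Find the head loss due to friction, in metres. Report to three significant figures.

h_f ≈ 17.5 m

V = 4Q/(πD²) = 4·0.222/(π·0.318²) = 2.795 m/s
Re = VD/ν = 2.795·0.318/2.46×10^-6 = 3.61×10^5 → turbulent
ε/D = 0.0067/318 = 2.11×10^-5
Swamee-Jain: f = 0.01416
h_f = f(L/D)V²/(2g) = 0.01416·(989/0.318)·2.795²/(2·9.81) = 17.54 m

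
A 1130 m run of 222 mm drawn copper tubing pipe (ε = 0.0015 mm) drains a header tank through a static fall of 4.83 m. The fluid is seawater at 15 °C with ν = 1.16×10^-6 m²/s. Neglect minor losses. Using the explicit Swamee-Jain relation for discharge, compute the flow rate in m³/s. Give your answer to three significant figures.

Q ≈ 0.0423 m³/s

Swamee-Jain (Type II): Q = -0.965·√(gD⁵h_f/L)·ln[ε/(3.7D) + √(3.17ν²L/(gD³h_f))]
√(gD⁵h_f/L) = √(9.81·0.222⁵·4.83/1130) = 0.004755
ε/(3.7D) = 1.83×10^-6; √(3.17ν²L/(gD³h_f)) = 9.64×10^-5
Q = -0.965·0.004755·ln(9.825×10^-5) = 0.04234 m³/s
Check: V = 1.09 m/s, Re = 2.09×10^5, f = 0.01546, h_f = 4.80 m ≈ 4.83 m ✓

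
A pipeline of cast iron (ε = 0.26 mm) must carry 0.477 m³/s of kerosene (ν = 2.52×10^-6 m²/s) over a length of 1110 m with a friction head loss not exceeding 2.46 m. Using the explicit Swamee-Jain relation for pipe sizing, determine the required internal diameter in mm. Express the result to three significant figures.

Swamee-Jain (Type III): D = 0.66·[ε^1.25·(LQ²/(gh_f))^4.75 + ν·Q^9.4·(L/(gh_f))^5.2]^0.04
LQ²/(gh_f) = 10.47; L/(gh_f) = 46.00
Term 1 = ε^1.25·(…)^4.75 = 2.30; Term 2 = ν·Q^9.4·(…)^5.2 = 1.06
D = 0.66·(2.30 + 1.06)^0.04 = 0.6928 m = 693 mm
Check: V = 1.27 m/s, Re = 3.48×10^5, f = 0.01736, h_f = 2.27 m ≈ 2.46 m ✓

D ≈ 693 mm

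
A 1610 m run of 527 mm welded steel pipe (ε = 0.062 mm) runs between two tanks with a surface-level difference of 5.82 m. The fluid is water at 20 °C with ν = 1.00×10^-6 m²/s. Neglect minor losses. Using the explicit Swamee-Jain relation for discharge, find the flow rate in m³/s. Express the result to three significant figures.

Q ≈ 0.358 m³/s

Swamee-Jain (Type II): Q = -0.965·√(gD⁵h_f/L)·ln[ε/(3.7D) + √(3.17ν²L/(gD³h_f))]
√(gD⁵h_f/L) = √(9.81·0.527⁵·5.82/1610) = 0.03797
ε/(3.7D) = 3.18×10^-5; √(3.17ν²L/(gD³h_f)) = 2.47×10^-5
Q = -0.965·0.03797·ln(5.651×10^-5) = 0.3584 m³/s
Check: V = 1.64 m/s, Re = 8.66×10^5, f = 0.01392, h_f = 5.85 m ≈ 5.82 m ✓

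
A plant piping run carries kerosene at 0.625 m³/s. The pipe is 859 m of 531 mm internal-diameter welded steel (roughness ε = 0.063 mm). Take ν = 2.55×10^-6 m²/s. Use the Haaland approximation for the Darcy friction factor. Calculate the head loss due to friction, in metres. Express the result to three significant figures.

h_f ≈ 9.35 m

V = 4Q/(πD²) = 4·0.625/(π·0.531²) = 2.822 m/s
Re = VD/ν = 2.822·0.531/2.55×10^-6 = 5.88×10^5 → turbulent
ε/D = 0.063/531 = 1.19×10^-4
Haaland: f = 0.01423
h_f = f(L/D)V²/(2g) = 0.01423·(859/0.531)·2.822²/(2·9.81) = 9.345 m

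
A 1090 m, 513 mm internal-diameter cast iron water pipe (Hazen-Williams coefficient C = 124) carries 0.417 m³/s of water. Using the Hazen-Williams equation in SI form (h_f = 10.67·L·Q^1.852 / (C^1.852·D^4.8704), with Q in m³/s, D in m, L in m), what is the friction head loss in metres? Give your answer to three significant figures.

h_f ≈ 7.89 m

h_f = 10.67·1090·0.417^1.852 / (124^1.852·0.513^4.8704) = 7.887 m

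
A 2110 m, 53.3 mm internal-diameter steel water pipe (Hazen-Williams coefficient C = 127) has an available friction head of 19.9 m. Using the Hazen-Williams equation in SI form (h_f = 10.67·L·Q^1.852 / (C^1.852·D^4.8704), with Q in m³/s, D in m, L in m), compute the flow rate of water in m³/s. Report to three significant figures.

Rearranging: Q = [h_f·C^1.852·D^4.8704 / (10.67·L)]^(1/1.852)
Q = [19.9·127^1.852·0.0533^4.8704 / (10.67·2110)]^0.540 = 0.001278 m³/s

Q ≈ 0.00128 m³/s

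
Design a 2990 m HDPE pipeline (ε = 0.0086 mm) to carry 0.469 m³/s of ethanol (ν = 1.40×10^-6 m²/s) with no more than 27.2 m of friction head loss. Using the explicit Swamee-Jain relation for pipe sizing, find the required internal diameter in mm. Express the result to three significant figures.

D ≈ 481 mm

Swamee-Jain (Type III): D = 0.66·[ε^1.25·(LQ²/(gh_f))^4.75 + ν·Q^9.4·(L/(gh_f))^5.2]^0.04
LQ²/(gh_f) = 2.465; L/(gh_f) = 11.21
Term 1 = ε^1.25·(…)^4.75 = 3.38×10^-5; Term 2 = ν·Q^9.4·(…)^5.2 = 3.25×10^-4
D = 0.66·(3.38×10^-5 + 3.25×10^-4)^0.04 = 0.4806 m = 481 mm
Check: V = 2.59 m/s, Re = 8.88×10^5, f = 0.01224, h_f = 26.0 m ≈ 27.2 m ✓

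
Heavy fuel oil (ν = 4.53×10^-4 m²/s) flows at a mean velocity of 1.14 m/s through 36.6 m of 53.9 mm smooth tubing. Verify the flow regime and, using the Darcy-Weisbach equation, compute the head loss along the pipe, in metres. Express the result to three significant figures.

Re = VD/ν = 1.14·0.05390/4.53×10^-4 = 136 → laminar (Re < 2300)
f = 64/Re = 0.4718
h_f = f(L/D)V²/(2g) = 0.4718·(36.6/0.05390)·1.14²/(2·9.81) = 21.22 m

h_f ≈ 21.2 m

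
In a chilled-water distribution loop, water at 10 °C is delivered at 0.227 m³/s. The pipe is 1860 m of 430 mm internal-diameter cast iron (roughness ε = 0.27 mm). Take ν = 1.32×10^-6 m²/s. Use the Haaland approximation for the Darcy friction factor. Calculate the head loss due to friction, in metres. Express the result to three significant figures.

h_f ≈ 9.88 m

V = 4Q/(πD²) = 4·0.227/(π·0.430²) = 1.563 m/s
Re = VD/ν = 1.563·0.430/1.32×10^-6 = 5.09×10^5 → turbulent
ε/D = 0.27/430 = 6.28×10^-4
Haaland: f = 0.01833
h_f = f(L/D)V²/(2g) = 0.01833·(1860/0.430)·1.563²/(2·9.81) = 9.876 m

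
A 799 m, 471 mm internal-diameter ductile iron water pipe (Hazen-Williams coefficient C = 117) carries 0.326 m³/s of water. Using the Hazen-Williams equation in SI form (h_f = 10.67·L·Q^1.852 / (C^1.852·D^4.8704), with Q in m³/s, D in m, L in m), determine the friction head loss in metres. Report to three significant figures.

h_f ≈ 6.19 m

h_f = 10.67·799·0.326^1.852 / (117^1.852·0.471^4.8704) = 6.186 m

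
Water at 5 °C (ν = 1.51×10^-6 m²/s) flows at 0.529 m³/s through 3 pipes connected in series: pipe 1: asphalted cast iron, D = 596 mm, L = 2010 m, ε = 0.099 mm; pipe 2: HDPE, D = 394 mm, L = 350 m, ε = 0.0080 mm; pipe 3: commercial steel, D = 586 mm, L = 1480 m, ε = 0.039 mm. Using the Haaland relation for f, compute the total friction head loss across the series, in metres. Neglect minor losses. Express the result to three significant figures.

Pipe 1: V = 1.896 m/s, Re = 7.48×10^5, ε/D = 1.66×10^-4, f = 0.01448, h_1 = f(L/D)V²/2g = 8.947 m
Pipe 2: V = 4.339 m/s, Re = 1.13×10^6, ε/D = 2.03×10^-5, f = 0.01176, h_2 = f(L/D)V²/2g = 10.03 m
Pipe 3: V = 1.961 m/s, Re = 7.61×10^5, ε/D = 6.66×10^-5, f = 0.01318, h_3 = f(L/D)V²/2g = 6.526 m
Series → Q common, losses add: H = Σh = 25.50 m

H ≈ 25.5 m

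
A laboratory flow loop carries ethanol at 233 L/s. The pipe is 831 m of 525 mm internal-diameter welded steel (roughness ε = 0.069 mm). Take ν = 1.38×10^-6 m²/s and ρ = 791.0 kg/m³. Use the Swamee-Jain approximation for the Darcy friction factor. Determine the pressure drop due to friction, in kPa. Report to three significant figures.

Δp ≈ 11.0 kPa

V = 4Q/(πD²) = 4·0.233/(π·0.525²) = 1.076 m/s
Re = VD/ν = 1.076·0.525/1.38×10^-6 = 4.09×10^5 → turbulent
ε/D = 0.069/525 = 1.31×10^-4
Swamee-Jain: f = 0.01515
h_f = f(L/D)V²/(2g) = 0.01515·(831/0.525)·1.076²/(2·9.81) = 1.416 m
Δp = ρg·h_f = 791.0·9.81·1.416 = 10.98 kPa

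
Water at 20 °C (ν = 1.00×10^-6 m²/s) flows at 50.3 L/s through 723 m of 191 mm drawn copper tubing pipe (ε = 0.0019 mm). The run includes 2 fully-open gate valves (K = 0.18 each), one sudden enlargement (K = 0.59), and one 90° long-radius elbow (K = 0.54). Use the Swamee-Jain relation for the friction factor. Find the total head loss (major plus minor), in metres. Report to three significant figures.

V = 4Q/(πD²) = 1.756 m/s; V²/2g = 0.1571 m
Re = 3.35×10^5, ε/D = 9.95×10^-6 → f = 0.01420 (Swamee-Jain)
Major: h_f = f(L/D)·V²/2g = 0.01420·3785·0.1571 = 8.446 m
Minor: ΣK = 1.49; h_m = ΣK·V²/2g = 0.2341 m
Total H_L = 8.446 + 0.2341 = 8.680 m

H_L ≈ 8.68 m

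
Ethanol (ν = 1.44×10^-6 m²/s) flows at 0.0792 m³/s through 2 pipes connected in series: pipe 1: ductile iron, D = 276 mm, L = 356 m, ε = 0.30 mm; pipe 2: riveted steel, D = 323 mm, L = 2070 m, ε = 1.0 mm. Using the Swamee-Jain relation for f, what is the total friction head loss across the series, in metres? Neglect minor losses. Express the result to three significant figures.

Pipe 1: V = 1.324 m/s, Re = 2.54×10^5, ε/D = 0.00109, f = 0.02126, h_1 = f(L/D)V²/2g = 2.449 m
Pipe 2: V = 0.9666 m/s, Re = 2.17×10^5, ε/D = 0.00310, f = 0.02718, h_2 = f(L/D)V²/2g = 8.294 m
Series → Q common, losses add: H = Σh = 10.74 m

H ≈ 10.7 m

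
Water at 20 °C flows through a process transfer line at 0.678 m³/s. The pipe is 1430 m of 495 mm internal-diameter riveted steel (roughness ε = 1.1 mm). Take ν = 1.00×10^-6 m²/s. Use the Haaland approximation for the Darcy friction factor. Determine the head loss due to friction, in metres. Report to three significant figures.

V = 4Q/(πD²) = 4·0.678/(π·0.495²) = 3.523 m/s
Re = VD/ν = 3.523·0.495/1.00×10^-6 = 1.74×10^6 → turbulent
ε/D = 1.1/495 = 0.00222
Haaland: f = 0.02423
h_f = f(L/D)V²/(2g) = 0.02423·(1430/0.495)·3.523²/(2·9.81) = 44.28 m

h_f ≈ 44.3 m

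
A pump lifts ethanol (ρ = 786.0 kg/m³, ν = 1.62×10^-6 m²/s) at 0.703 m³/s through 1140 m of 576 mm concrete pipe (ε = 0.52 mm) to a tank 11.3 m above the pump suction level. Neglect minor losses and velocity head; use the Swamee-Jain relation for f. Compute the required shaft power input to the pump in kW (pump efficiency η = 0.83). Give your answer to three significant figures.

P_shaft ≈ 168 kW

V = 4Q/(πD²) = 2.698 m/s; Re = 9.59×10^5; ε/D = 9.03×10^-4; f = 0.01959
h_f = f(L/D)V²/2g = 14.38 m
Total head H = z + h_f = 11.3 + 14.38 = 25.68 m
P_hyd = ρgQH = 786.0·9.81·0.703·25.68 = 139.2 kW
P_shaft = P_hyd/η = 139.2/0.83 = 167.7 kW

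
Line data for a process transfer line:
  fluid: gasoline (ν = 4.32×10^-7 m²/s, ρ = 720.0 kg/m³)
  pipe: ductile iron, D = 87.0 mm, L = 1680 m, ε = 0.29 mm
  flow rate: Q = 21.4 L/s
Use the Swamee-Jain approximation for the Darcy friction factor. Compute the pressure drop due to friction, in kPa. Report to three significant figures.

Δp ≈ 2450 kPa

V = 4Q/(πD²) = 4·0.0214/(π·0.0870²) = 3.600 m/s
Re = VD/ν = 3.600·0.0870/4.32×10^-7 = 7.25×10^5 → turbulent
ε/D = 0.29/87.0 = 0.00333
Swamee-Jain: f = 0.02722
h_f = f(L/D)V²/(2g) = 0.02722·(1680/0.0870)·3.600²/(2·9.81) = 347.1 m
Δp = ρg·h_f = 720.0·9.81·347.1 = 2452 kPa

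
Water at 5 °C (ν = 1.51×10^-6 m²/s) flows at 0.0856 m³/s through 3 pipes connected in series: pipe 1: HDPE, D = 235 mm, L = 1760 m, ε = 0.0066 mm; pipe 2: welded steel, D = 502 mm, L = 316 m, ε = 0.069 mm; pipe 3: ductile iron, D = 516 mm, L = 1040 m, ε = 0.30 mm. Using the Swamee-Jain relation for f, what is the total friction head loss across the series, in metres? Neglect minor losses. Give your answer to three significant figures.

H ≈ 22.2 m

Pipe 1: V = 1.974 m/s, Re = 3.07×10^5, ε/D = 2.81×10^-5, f = 0.01464, h_1 = f(L/D)V²/2g = 21.76 m
Pipe 2: V = 0.4325 m/s, Re = 1.44×10^5, ε/D = 1.37×10^-4, f = 0.01755, h_2 = f(L/D)V²/2g = 0.1053 m
Pipe 3: V = 0.4093 m/s, Re = 1.40×10^5, ε/D = 5.81×10^-4, f = 0.02000, h_3 = f(L/D)V²/2g = 0.3442 m
Series → Q common, losses add: H = Σh = 22.21 m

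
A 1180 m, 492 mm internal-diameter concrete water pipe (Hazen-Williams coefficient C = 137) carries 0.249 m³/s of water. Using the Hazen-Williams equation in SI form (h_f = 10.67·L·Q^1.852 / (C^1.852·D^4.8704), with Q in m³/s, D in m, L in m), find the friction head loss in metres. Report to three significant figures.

h_f = 10.67·1180·0.249^1.852 / (137^1.852·0.492^4.8704) = 3.349 m

h_f ≈ 3.35 m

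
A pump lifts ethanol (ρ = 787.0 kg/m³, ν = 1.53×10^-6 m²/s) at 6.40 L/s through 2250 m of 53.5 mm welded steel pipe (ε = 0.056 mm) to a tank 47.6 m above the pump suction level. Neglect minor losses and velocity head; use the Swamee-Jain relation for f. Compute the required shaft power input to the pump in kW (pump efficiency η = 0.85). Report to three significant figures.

P_shaft ≈ 25.5 kW

V = 4Q/(πD²) = 2.847 m/s; Re = 9.96×10^4; ε/D = 0.00105; f = 0.02251
h_f = f(L/D)V²/2g = 391.1 m
Total head H = z + h_f = 47.6 + 391.1 = 438.7 m
P_hyd = ρgQH = 787.0·9.81·0.00640·438.7 = 21.68 kW
P_shaft = P_hyd/η = 21.68/0.85 = 25.50 kW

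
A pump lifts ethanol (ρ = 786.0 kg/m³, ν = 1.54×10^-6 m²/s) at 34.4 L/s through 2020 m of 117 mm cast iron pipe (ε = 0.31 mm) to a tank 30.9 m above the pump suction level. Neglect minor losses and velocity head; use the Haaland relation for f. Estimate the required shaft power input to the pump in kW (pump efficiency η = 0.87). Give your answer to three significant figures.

V = 4Q/(πD²) = 3.200 m/s; Re = 2.43×10^5; ε/D = 0.00265; f = 0.02587
h_f = f(L/D)V²/2g = 233.0 m
Total head H = z + h_f = 30.9 + 233.0 = 263.9 m
P_hyd = ρgQH = 786.0·9.81·0.0344·263.9 = 70.00 kW
P_shaft = P_hyd/η = 70.00/0.87 = 80.46 kW

P_shaft ≈ 80.5 kW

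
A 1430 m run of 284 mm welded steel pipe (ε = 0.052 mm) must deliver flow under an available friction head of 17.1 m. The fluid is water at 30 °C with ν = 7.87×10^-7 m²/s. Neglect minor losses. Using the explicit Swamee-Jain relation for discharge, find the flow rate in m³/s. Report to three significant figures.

Swamee-Jain (Type II): Q = -0.965·√(gD⁵h_f/L)·ln[ε/(3.7D) + √(3.17ν²L/(gD³h_f))]
√(gD⁵h_f/L) = √(9.81·0.284⁵·17.1/1430) = 0.01472
ε/(3.7D) = 4.95×10^-5; √(3.17ν²L/(gD³h_f)) = 2.70×10^-5
Q = -0.965·0.01472·ln(7.652×10^-5) = 0.1346 m³/s
Check: V = 2.13 m/s, Re = 7.67×10^5, f = 0.01483, h_f = 17.2 m ≈ 17.1 m ✓

Q ≈ 0.135 m³/s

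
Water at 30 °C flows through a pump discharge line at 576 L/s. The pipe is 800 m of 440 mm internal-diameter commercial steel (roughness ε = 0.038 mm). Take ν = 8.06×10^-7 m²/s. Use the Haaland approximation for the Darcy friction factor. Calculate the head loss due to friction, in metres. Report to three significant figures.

V = 4Q/(πD²) = 4·0.576/(π·0.440²) = 3.788 m/s
Re = VD/ν = 3.788·0.440/8.06×10^-7 = 2.07×10^6 → turbulent
ε/D = 0.038/440 = 8.64×10^-5
Haaland: f = 0.01246
h_f = f(L/D)V²/(2g) = 0.01246·(800/0.440)·3.788²/(2·9.81) = 16.57 m

h_f ≈ 16.6 m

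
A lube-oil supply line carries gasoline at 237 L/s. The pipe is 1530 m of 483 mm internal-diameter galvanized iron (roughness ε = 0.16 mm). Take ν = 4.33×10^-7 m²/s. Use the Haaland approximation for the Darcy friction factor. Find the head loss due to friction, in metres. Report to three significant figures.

V = 4Q/(πD²) = 4·0.237/(π·0.483²) = 1.293 m/s
Re = VD/ν = 1.293·0.483/4.33×10^-7 = 1.44×10^6 → turbulent
ε/D = 0.16/483 = 3.31×10^-4
Haaland: f = 0.01571
h_f = f(L/D)V²/(2g) = 0.01571·(1530/0.483)·1.293²/(2·9.81) = 4.243 m

h_f ≈ 4.24 m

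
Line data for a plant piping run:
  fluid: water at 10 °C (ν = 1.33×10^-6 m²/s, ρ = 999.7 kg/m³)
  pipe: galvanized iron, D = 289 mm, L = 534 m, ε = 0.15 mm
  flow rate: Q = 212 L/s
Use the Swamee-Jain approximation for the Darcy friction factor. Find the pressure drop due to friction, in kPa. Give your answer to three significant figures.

V = 4Q/(πD²) = 4·0.212/(π·0.289²) = 3.232 m/s
Re = VD/ν = 3.232·0.289/1.33×10^-6 = 7.02×10^5 → turbulent
ε/D = 0.15/289 = 5.19×10^-4
Swamee-Jain: f = 0.01763
h_f = f(L/D)V²/(2g) = 0.01763·(534/0.289)·3.232²/(2·9.81) = 17.35 m
Δp = ρg·h_f = 999.7·9.81·17.35 = 170.1 kPa

Δp ≈ 170 kPa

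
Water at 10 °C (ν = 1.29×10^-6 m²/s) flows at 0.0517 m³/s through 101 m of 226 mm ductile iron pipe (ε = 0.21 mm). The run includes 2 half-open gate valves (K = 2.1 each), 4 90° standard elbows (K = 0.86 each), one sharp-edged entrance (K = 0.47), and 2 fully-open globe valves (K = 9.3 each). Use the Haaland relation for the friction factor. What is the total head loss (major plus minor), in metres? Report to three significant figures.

V = 4Q/(πD²) = 1.289 m/s; V²/2g = 0.08466 m
Re = 2.26×10^5, ε/D = 9.29×10^-4 → f = 0.02049 (Haaland)
Major: h_f = f(L/D)·V²/2g = 0.02049·446.9·0.08466 = 0.7752 m
Minor: ΣK = 26.7; h_m = ΣK·V²/2g = 2.261 m
Total H_L = 0.7752 + 2.261 = 3.036 m

H_L ≈ 3.04 m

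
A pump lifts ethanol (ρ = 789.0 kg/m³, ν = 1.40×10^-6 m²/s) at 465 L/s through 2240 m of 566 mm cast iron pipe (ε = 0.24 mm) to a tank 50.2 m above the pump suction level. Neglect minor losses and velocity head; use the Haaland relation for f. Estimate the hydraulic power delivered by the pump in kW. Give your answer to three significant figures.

P_hyd ≈ 222 kW

V = 4Q/(πD²) = 1.848 m/s; Re = 7.47×10^5; ε/D = 4.24×10^-4; f = 0.01678
h_f = f(L/D)V²/2g = 11.56 m
Total head H = z + h_f = 50.2 + 11.56 = 61.76 m
P_hyd = ρgQH = 789.0·9.81·0.465·61.76 = 222.3 kW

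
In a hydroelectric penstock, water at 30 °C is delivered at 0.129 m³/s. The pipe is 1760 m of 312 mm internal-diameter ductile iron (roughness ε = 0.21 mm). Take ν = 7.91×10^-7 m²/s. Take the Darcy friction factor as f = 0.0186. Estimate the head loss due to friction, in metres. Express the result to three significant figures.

h_f ≈ 15.2 m

V = 4Q/(πD²) = 4·0.129/(π·0.312²) = 1.687 m/s
h_f = f(L/D)V²/(2g) = 0.01860·(1760/0.312)·1.687²/(2·9.81) = 15.22 m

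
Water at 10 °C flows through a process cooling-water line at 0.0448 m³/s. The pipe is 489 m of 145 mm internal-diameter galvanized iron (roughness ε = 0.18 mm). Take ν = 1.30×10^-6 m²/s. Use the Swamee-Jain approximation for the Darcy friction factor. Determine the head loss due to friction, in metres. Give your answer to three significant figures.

V = 4Q/(πD²) = 4·0.0448/(π·0.145²) = 2.713 m/s
Re = VD/ν = 2.713·0.145/1.30×10^-6 = 3.03×10^5 → turbulent
ε/D = 0.18/145 = 0.00124
Swamee-Jain: f = 0.02169
h_f = f(L/D)V²/(2g) = 0.02169·(489/0.145)·2.713²/(2·9.81) = 27.44 m

h_f ≈ 27.4 m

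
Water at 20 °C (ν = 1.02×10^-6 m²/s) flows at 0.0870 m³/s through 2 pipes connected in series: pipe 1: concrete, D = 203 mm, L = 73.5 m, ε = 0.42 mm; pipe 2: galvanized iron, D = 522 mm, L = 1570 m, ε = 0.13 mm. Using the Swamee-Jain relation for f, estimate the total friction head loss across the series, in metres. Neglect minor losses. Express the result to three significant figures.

Pipe 1: V = 2.688 m/s, Re = 5.35×10^5, ε/D = 0.00207, f = 0.02408, h_1 = f(L/D)V²/2g = 3.210 m
Pipe 2: V = 0.4065 m/s, Re = 2.08×10^5, ε/D = 2.49×10^-4, f = 0.01738, h_2 = f(L/D)V²/2g = 0.4403 m
Series → Q common, losses add: H = Σh = 3.651 m

H ≈ 3.65 m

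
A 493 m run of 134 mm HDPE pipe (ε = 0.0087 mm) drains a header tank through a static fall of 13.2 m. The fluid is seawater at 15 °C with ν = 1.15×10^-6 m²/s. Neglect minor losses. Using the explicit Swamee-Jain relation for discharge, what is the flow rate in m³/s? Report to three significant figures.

Q ≈ 0.0300 m³/s

Swamee-Jain (Type II): Q = -0.965·√(gD⁵h_f/L)·ln[ε/(3.7D) + √(3.17ν²L/(gD³h_f))]
√(gD⁵h_f/L) = √(9.81·0.134⁵·13.2/493) = 0.003369
ε/(3.7D) = 1.75×10^-5; √(3.17ν²L/(gD³h_f)) = 8.14×10^-5
Q = -0.965·0.003369·ln(9.899×10^-5) = 0.02997 m³/s
Check: V = 2.13 m/s, Re = 2.48×10^5, f = 0.01555, h_f = 13.2 m ≈ 13.2 m ✓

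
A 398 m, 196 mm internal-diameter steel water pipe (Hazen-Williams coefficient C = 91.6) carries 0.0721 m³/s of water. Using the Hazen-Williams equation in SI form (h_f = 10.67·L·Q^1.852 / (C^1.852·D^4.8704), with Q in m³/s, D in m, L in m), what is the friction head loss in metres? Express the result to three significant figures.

h_f ≈ 21.2 m

h_f = 10.67·398·0.0721^1.852 / (91.6^1.852·0.196^4.8704) = 21.21 m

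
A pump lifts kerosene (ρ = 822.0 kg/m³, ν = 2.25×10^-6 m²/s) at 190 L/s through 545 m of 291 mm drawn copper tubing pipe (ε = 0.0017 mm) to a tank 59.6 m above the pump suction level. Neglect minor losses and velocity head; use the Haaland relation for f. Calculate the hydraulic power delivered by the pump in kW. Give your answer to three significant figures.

V = 4Q/(πD²) = 2.857 m/s; Re = 3.69×10^5; ε/D = 5.84×10^-6; f = 0.01385
h_f = f(L/D)V²/2g = 10.79 m
Total head H = z + h_f = 59.6 + 10.79 = 70.39 m
P_hyd = ρgQH = 822.0·9.81·0.190·70.39 = 107.8 kW

P_hyd ≈ 108 kW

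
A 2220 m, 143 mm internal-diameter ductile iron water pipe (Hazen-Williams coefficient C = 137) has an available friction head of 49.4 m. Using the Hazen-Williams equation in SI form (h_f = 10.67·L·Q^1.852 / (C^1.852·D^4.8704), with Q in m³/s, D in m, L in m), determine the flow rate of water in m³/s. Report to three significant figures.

Rearranging: Q = [h_f·C^1.852·D^4.8704 / (10.67·L)]^(1/1.852)
Q = [49.4·137^1.852·0.143^4.8704 / (10.67·2220)]^0.540 = 0.02937 m³/s

Q ≈ 0.0294 m³/s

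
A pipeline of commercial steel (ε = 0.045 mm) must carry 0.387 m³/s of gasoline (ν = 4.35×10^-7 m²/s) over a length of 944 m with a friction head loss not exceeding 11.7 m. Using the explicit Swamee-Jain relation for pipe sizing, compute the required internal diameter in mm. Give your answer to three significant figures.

D ≈ 421 mm

Swamee-Jain (Type III): D = 0.66·[ε^1.25·(LQ²/(gh_f))^4.75 + ν·Q^9.4·(L/(gh_f))^5.2]^0.04
LQ²/(gh_f) = 1.232; L/(gh_f) = 8.225
Term 1 = ε^1.25·(…)^4.75 = 9.92×10^-6; Term 2 = ν·Q^9.4·(…)^5.2 = 3.32×10^-6
D = 0.66·(9.92×10^-6 + 3.32×10^-6)^0.04 = 0.4211 m = 421 mm
Check: V = 2.78 m/s, Re = 2.69×10^6, f = 0.01281, h_f = 11.3 m ≈ 11.7 m ✓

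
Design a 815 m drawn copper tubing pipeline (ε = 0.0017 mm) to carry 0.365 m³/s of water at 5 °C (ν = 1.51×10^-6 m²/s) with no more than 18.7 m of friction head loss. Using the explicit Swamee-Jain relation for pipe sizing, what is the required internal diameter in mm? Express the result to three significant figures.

Swamee-Jain (Type III): D = 0.66·[ε^1.25·(LQ²/(gh_f))^4.75 + ν·Q^9.4·(L/(gh_f))^5.2]^0.04
LQ²/(gh_f) = 0.5919; L/(gh_f) = 4.443
Term 1 = ε^1.25·(…)^4.75 = 5.08×10^-9; Term 2 = ν·Q^9.4·(…)^5.2 = 2.71×10^-7
D = 0.66·(5.08×10^-9 + 2.71×10^-7)^0.04 = 0.3607 m = 361 mm
Check: V = 3.57 m/s, Re = 8.53×10^5, f = 0.01203, h_f = 17.7 m ≈ 18.7 m ✓

D ≈ 361 mm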